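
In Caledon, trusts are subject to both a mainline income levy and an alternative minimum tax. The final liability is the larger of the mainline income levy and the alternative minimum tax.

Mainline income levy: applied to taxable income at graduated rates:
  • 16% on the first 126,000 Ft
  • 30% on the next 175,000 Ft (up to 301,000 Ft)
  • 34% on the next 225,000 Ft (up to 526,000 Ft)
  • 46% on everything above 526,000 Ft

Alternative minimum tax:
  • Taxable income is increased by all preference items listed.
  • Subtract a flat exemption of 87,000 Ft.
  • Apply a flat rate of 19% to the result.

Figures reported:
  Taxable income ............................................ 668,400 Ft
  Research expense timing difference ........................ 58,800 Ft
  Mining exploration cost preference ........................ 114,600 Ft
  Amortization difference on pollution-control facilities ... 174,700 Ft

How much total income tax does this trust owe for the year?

214,664 Ft

Mainline income levy:
  126,000 Ft × 16% = 20,160 Ft
  175,000 Ft × 30% = 52,500 Ft
  225,000 Ft × 34% = 76,500 Ft
  142,400 Ft × 46% = 65,504 Ft
  → 214,664 Ft

Alternative minimum tax:
  Adjusted income: 668,400 Ft + 58,800 Ft + 114,600 Ft + 174,700 Ft = 1,016,500 Ft
  Less exemption 87,000 Ft → base 929,500 Ft
  929,500 Ft × 19% = 176,605 Ft

214,664 Ft > 176,605 Ft, so the mainline income levy governs.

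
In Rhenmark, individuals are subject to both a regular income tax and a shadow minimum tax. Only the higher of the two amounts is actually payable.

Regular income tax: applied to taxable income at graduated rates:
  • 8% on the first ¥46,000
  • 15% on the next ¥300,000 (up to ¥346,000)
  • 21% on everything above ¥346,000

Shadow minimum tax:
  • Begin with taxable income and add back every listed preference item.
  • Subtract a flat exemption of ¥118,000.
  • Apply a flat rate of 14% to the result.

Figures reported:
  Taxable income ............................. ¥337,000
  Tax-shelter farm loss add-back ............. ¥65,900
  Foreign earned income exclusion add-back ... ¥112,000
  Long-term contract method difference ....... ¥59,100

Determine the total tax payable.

¥63,840

Shadow minimum tax:
  Adjusted income: ¥337,000 + ¥65,900 + ¥112,000 + ¥59,100 = ¥574,000
  Less exemption ¥118,000 → base ¥456,000
  ¥456,000 × 14% = ¥63,840

Regular income tax:
  ¥46,000 × 8% = ¥3,680
  ¥291,000 × 15% = ¥43,650
  → ¥47,330

¥63,840 > ¥47,330, so the shadow minimum tax is the binding amount.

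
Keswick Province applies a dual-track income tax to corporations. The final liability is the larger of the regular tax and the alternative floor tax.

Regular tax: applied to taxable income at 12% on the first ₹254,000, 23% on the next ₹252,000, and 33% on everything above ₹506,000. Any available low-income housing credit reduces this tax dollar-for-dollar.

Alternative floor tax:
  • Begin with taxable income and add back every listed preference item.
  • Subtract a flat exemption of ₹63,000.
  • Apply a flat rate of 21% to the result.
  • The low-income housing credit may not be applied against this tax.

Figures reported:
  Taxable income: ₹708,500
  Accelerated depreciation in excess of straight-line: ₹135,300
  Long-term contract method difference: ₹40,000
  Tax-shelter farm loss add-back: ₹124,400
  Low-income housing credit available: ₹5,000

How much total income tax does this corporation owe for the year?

₹198,492

Regular tax:
  ₹254,000 × 12% = ₹30,480
  ₹252,000 × 23% = ₹57,960
  ₹202,500 × 33% = ₹66,825
  → ₹155,265
  Less low-income housing credit ₹5,000 → ₹150,265

Alternative floor tax:
  Adjusted income: ₹708,500 + ₹135,300 + ₹40,000 + ₹124,400 = ₹1,008,200
  Less exemption ₹63,000 → base ₹945,200
  ₹945,200 × 21% = ₹198,492

₹198,492 > ₹150,265, so the alternative floor tax is the binding amount.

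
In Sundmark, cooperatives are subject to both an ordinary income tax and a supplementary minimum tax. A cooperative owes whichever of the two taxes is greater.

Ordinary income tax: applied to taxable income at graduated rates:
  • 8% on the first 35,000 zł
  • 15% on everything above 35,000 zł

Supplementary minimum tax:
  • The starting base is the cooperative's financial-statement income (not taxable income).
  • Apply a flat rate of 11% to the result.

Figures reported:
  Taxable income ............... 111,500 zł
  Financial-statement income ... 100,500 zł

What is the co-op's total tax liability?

14,275 zł

Ordinary income tax:
  35,000 zł × 8% = 2,800 zł
  76,500 zł × 15% = 11,475 zł
  → 14,275 zł

Supplementary minimum tax:
  Base (financial-statement income): 100,500 zł
  100,500 zł × 11% = 11,055 zł

14,275 zł > 11,055 zł, so the ordinary income tax governs.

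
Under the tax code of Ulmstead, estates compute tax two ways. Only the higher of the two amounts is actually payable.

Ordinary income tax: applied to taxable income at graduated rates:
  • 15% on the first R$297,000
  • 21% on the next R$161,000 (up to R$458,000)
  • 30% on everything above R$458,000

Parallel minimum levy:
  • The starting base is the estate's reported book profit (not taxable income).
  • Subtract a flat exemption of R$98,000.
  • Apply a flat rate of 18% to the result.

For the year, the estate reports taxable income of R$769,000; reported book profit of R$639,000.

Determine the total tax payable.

Ordinary income tax:
  R$297,000 × 15% = R$44,550
  R$161,000 × 21% = R$33,810
  R$311,000 × 30% = R$93,300
  → R$171,660

Parallel minimum levy:
  Base (reported book profit): R$639,000
  Less exemption R$98,000 → base R$541,000
  R$541,000 × 18% = R$97,380

R$171,660 > R$97,380, so the ordinary income tax governs.

R$171,660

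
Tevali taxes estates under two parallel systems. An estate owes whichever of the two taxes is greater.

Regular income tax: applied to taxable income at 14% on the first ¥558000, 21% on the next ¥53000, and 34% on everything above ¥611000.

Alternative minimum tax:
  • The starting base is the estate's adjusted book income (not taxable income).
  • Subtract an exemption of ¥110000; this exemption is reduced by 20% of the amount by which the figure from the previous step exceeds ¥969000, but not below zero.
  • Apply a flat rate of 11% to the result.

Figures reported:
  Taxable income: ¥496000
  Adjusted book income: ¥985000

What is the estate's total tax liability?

Regular income tax:
  ¥496000 × 14% = ¥69440

Alternative minimum tax:
  Base (adjusted book income): ¥985000
  Exemption: ¥110000 − 20% × (¥985000 − ¥969000) = ¥110000 − ¥3200 = ¥106800
  Base: ¥985000 − ¥106800 = ¥878200
  ¥878200 × 11% = ¥96602

¥96602 > ¥69440, so the alternative minimum tax is the binding amount.

¥96602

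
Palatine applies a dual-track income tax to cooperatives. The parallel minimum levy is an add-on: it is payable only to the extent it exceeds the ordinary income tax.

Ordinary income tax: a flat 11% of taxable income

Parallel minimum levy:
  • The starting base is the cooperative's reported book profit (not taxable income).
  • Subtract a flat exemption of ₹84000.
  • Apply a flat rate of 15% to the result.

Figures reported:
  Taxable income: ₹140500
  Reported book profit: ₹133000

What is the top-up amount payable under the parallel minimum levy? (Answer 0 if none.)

Ordinary income tax:
  ₹140500 × 11% = ₹15455

Parallel minimum levy:
  Base (reported book profit): ₹133000
  Less exemption ₹84000 → base ₹49000
  ₹49000 × 15% = ₹7350

₹7350 ≤ ₹15455, so no add-on is due.

₹0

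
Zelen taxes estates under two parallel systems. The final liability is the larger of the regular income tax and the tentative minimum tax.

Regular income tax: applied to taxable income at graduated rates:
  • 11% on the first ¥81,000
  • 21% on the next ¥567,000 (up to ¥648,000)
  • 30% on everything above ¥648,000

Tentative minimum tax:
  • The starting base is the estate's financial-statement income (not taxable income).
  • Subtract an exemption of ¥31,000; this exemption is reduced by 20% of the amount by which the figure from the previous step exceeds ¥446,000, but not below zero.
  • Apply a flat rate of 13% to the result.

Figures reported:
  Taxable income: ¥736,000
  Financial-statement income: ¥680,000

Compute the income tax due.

¥154,380

Regular income tax:
  ¥81,000 × 11% = ¥8,910
  ¥567,000 × 21% = ¥119,070
  ¥88,000 × 30% = ¥26,400
  → ¥154,380

Tentative minimum tax:
  Base (financial-statement income): ¥680,000
  Exemption: 20% × (¥680,000 − ¥446,000) = ¥46,800 ≥ ¥31,000, so the exemption is fully phased out
  Base: ¥680,000 − ¥0 = ¥680,000
  ¥680,000 × 13% = ¥88,400

¥154,380 > ¥88,400, so the regular income tax governs.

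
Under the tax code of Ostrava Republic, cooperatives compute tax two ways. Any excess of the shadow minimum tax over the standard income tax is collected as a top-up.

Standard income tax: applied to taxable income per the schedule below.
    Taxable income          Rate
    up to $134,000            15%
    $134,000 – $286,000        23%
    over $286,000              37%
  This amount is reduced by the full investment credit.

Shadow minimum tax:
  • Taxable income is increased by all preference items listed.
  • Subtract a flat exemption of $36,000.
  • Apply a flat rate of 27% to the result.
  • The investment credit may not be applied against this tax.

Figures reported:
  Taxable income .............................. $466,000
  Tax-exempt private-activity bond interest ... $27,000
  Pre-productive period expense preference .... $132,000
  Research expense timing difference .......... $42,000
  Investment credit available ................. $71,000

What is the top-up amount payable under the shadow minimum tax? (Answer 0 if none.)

$119,710

Standard income tax:
  $134,000 × 15% = $20,100
  $152,000 × 23% = $34,960
  $180,000 × 37% = $66,600
  → $121,660
  Less investment credit $71,000 → $50,660

Shadow minimum tax:
  Adjusted income: $466,000 + $27,000 + $132,000 + $42,000 = $667,000
  Less exemption $36,000 → base $631,000
  $631,000 × 27% = $170,370

Excess of shadow minimum tax over standard income tax: $170,370 − $50,660 = $119,710.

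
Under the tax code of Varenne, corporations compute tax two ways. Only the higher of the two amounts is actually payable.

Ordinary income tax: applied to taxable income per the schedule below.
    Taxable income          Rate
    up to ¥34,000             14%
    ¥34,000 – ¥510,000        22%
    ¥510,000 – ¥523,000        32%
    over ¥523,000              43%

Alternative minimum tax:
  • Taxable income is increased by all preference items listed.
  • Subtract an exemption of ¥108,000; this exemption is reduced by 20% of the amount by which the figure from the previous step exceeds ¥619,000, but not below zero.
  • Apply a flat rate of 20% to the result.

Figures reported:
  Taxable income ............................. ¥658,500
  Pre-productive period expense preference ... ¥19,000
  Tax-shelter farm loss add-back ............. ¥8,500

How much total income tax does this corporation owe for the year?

Ordinary income tax:
  ¥34,000 × 14% = ¥4,760
  ¥476,000 × 22% = ¥104,720
  ¥13,000 × 32% = ¥4,160
  ¥135,500 × 43% = ¥58,265
  → ¥171,905

Alternative minimum tax:
  Adjusted income: ¥658,500 + ¥19,000 + ¥8,500 = ¥686,000
  Exemption: ¥108,000 − 20% × (¥686,000 − ¥619,000) = ¥108,000 − ¥13,400 = ¥94,600
  Base: ¥686,000 − ¥94,600 = ¥591,400
  ¥591,400 × 20% = ¥118,280

¥171,905 > ¥118,280, so the ordinary income tax governs.

¥171,905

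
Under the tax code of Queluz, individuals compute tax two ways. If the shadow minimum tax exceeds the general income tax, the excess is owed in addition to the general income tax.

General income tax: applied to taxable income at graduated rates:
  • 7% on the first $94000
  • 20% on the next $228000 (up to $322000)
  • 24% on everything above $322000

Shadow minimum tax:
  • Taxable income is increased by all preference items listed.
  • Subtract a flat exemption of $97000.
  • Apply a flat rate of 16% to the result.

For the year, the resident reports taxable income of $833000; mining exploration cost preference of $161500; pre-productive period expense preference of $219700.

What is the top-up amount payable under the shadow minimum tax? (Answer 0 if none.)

Shadow minimum tax:
  Adjusted income: $833000 + $161500 + $219700 = $1214200
  Less exemption $97000 → base $1117200
  $1117200 × 16% = $178752

General income tax:
  $94000 × 7% = $6580
  $228000 × 20% = $45600
  $511000 × 24% = $122640
  → $174820

Excess of shadow minimum tax over general income tax: $178752 − $174820 = $3932.

$3932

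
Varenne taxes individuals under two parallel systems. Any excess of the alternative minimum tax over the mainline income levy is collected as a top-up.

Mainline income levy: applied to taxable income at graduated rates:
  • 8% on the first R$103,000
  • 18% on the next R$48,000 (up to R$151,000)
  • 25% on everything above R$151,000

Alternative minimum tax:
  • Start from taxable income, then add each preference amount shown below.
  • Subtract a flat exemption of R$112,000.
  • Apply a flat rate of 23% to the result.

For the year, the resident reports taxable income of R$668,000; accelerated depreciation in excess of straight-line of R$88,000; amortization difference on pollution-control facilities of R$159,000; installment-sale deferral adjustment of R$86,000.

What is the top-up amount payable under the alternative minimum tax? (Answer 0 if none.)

Alternative minimum tax:
  Adjusted income: R$668,000 + R$88,000 + R$159,000 + R$86,000 = R$1,001,000
  Less exemption R$112,000 → base R$889,000
  R$889,000 × 23% = R$204,470

Mainline income levy:
  R$103,000 × 8% = R$8,240
  R$48,000 × 18% = R$8,640
  R$517,000 × 25% = R$129,250
  → R$146,130

Excess of alternative minimum tax over mainline income levy: R$204,470 − R$146,130 = R$58,340.

R$58,340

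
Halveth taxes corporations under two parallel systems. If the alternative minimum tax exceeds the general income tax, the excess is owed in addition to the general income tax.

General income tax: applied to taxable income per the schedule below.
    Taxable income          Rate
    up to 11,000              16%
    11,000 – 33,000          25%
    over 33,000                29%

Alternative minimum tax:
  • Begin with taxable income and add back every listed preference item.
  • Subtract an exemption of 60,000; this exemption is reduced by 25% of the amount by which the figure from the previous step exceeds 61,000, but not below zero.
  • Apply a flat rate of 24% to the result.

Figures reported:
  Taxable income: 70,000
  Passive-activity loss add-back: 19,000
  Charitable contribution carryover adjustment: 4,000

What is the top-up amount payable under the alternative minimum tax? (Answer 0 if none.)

0

General income tax:
  11,000 × 16% = 1,760
  22,000 × 25% = 5,500
  37,000 × 29% = 10,730
  → 17,990

Alternative minimum tax:
  Adjusted income: 70,000 + 19,000 + 4,000 = 93,000
  Exemption: 60,000 − 25% × (93,000 − 61,000) = 60,000 − 8,000 = 52,000
  Base: 93,000 − 52,000 = 41,000
  41,000 × 24% = 9,840

9,840 ≤ 17,990, so no add-on is due.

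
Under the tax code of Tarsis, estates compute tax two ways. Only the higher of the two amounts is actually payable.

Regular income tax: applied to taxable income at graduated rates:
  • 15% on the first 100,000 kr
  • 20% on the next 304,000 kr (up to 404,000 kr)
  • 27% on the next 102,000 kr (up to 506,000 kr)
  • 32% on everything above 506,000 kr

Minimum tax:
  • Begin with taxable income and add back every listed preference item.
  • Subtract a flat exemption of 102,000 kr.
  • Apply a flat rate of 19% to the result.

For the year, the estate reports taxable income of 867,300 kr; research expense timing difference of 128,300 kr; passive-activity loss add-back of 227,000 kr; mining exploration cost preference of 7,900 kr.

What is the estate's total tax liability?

218,956 kr

Minimum tax:
  Adjusted income: 867,300 kr + 128,300 kr + 227,000 kr + 7,900 kr = 1,230,500 kr
  Less exemption 102,000 kr → base 1,128,500 kr
  1,128,500 kr × 19% = 214,415 kr

Regular income tax:
  100,000 kr × 15% = 15,000 kr
  304,000 kr × 20% = 60,800 kr
  102,000 kr × 27% = 27,540 kr
  361,300 kr × 32% = 115,616 kr
  → 218,956 kr

218,956 kr > 214,415 kr, so the regular income tax governs.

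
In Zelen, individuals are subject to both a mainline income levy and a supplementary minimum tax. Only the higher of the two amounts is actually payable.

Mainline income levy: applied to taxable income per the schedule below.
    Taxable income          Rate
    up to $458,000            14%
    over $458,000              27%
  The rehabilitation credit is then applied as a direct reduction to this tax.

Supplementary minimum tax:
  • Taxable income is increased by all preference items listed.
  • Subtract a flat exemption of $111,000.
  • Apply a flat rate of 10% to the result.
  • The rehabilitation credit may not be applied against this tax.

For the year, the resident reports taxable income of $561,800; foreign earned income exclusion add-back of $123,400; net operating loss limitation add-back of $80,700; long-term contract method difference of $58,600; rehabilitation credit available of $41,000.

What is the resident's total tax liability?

$71,350

Supplementary minimum tax:
  Adjusted income: $561,800 + $123,400 + $80,700 + $58,600 = $824,500
  Less exemption $111,000 → base $713,500
  $713,500 × 10% = $71,350

Mainline income levy:
  $458,000 × 14% = $64,120
  $103,800 × 27% = $28,026
  → $92,146
  Less rehabilitation credit $41,000 → $51,146

$71,350 > $51,146, so the supplementary minimum tax is the binding amount.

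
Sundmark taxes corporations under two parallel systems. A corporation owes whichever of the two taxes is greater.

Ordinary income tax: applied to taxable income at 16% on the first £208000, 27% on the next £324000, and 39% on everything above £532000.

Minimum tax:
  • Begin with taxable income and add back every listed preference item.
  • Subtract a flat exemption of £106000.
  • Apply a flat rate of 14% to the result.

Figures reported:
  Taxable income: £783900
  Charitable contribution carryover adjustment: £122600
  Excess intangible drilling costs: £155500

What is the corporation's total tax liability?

£219001

Minimum tax:
  Adjusted income: £783900 + £122600 + £155500 = £1062000
  Less exemption £106000 → base £956000
  £956000 × 14% = £133840

Ordinary income tax:
  £208000 × 16% = £33280
  £324000 × 27% = £87480
  £251900 × 39% = £98241
  → £219001

£219001 > £133840, so the ordinary income tax governs.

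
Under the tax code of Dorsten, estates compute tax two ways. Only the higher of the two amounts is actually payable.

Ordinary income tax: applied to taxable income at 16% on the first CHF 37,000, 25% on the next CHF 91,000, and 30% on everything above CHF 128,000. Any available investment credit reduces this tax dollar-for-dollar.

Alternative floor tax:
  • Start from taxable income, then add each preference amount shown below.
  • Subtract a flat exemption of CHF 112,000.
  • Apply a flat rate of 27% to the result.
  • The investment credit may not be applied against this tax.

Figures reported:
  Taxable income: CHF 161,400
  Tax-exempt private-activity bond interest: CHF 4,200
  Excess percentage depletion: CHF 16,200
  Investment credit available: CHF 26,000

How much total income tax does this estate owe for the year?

CHF 18,846

Alternative floor tax:
  Adjusted income: CHF 161,400 + CHF 4,200 + CHF 16,200 = CHF 181,800
  Less exemption CHF 112,000 → base CHF 69,800
  CHF 69,800 × 27% = CHF 18,846

Ordinary income tax:
  CHF 37,000 × 16% = CHF 5,920
  CHF 91,000 × 25% = CHF 22,750
  CHF 33,400 × 30% = CHF 10,020
  → CHF 38,690
  Less investment credit CHF 26,000 → CHF 12,690

CHF 18,846 > CHF 12,690, so the alternative floor tax is the binding amount.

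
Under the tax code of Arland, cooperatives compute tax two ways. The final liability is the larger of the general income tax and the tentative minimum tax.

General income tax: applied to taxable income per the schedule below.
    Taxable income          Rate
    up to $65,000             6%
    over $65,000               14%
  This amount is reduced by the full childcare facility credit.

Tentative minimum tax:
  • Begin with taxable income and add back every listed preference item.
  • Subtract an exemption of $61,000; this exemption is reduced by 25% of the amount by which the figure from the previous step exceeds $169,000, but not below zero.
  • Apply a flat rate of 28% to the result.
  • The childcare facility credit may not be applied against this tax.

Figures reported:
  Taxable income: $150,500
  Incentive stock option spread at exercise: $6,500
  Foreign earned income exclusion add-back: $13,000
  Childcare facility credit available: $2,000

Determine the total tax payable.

$30,590

General income tax:
  $65,000 × 6% = $3,900
  $85,500 × 14% = $11,970
  → $15,870
  Less childcare facility credit $2,000 → $13,870

Tentative minimum tax:
  Adjusted income: $150,500 + $6,500 + $13,000 = $170,000
  Exemption: $61,000 − 25% × ($170,000 − $169,000) = $61,000 − $250 = $60,750
  Base: $170,000 − $60,750 = $109,250
  $109,250 × 28% = $30,590

$30,590 > $13,870, so the tentative minimum tax is the binding amount.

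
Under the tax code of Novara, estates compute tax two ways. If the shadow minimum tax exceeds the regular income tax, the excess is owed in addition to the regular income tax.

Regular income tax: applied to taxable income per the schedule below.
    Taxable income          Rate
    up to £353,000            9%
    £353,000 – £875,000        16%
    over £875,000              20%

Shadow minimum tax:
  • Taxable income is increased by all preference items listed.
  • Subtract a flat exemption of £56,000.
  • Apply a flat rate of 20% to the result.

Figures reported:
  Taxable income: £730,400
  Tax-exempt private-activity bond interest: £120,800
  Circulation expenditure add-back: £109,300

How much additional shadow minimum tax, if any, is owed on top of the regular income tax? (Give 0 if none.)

£88,746

Regular income tax:
  £353,000 × 9% = £31,770
  £377,400 × 16% = £60,384
  → £92,154

Shadow minimum tax:
  Adjusted income: £730,400 + £120,800 + £109,300 = £960,500
  Less exemption £56,000 → base £904,500
  £904,500 × 20% = £180,900

Excess of shadow minimum tax over regular income tax: £180,900 − £92,154 = £88,746.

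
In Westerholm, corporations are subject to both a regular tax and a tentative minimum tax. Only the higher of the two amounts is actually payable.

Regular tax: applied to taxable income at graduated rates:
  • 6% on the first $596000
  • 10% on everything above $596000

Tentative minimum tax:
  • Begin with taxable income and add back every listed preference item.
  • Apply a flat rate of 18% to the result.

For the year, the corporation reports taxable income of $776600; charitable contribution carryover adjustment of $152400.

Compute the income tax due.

$167220

Regular tax:
  $596000 × 6% = $35760
  $180600 × 10% = $18060
  → $53820

Tentative minimum tax:
  Adjusted income: $776600 + $152400 = $929000
  $929000 × 18% = $167220

$167220 > $53820, so the tentative minimum tax is the binding amount.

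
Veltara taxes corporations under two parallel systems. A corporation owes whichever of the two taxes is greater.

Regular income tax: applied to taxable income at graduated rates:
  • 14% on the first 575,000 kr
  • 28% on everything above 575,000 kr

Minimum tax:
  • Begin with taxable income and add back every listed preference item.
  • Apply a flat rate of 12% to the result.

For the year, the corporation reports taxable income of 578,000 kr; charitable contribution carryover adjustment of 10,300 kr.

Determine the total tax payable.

Regular income tax:
  575,000 kr × 14% = 80,500 kr
  3,000 kr × 28% = 840 kr
  → 81,340 kr

Minimum tax:
  Adjusted income: 578,000 kr + 10,300 kr = 588,300 kr
  588,300 kr × 12% = 70,596 kr

81,340 kr > 70,596 kr, so the regular income tax governs.

81,340 kr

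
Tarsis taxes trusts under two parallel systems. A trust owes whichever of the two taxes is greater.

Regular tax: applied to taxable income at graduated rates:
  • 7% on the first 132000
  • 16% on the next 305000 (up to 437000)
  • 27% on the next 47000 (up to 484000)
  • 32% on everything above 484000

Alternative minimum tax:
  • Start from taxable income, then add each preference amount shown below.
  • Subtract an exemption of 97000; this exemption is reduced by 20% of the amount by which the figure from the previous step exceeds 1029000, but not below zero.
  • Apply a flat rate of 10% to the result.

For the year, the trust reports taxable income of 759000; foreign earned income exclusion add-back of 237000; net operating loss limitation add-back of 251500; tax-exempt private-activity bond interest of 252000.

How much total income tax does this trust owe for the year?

Alternative minimum tax:
  Adjusted income: 759000 + 237000 + 251500 + 252000 = 1499500
  Exemption: 97000 − 20% × (1499500 − 1029000) = 97000 − 94100 = 2900
  Base: 1499500 − 2900 = 1496600
  1496600 × 10% = 149660

Regular tax:
  132000 × 7% = 9240
  305000 × 16% = 48800
  47000 × 27% = 12690
  275000 × 32% = 88000
  → 158730

158730 > 149660, so the regular tax governs.

158730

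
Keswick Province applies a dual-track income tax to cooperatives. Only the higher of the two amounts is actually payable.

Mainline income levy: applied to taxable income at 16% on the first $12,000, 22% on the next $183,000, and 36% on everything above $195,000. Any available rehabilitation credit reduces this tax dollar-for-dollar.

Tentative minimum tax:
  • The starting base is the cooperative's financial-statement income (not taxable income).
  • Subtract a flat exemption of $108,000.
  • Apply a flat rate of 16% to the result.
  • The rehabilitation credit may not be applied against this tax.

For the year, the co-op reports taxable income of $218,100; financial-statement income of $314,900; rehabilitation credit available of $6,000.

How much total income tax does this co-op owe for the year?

Mainline income levy:
  $12,000 × 16% = $1,920
  $183,000 × 22% = $40,260
  $23,100 × 36% = $8,316
  → $50,496
  Less rehabilitation credit $6,000 → $44,496

Tentative minimum tax:
  Base (financial-statement income): $314,900
  Less exemption $108,000 → base $206,900
  $206,900 × 16% = $33,104

$44,496 > $33,104, so the mainline income levy governs.

$44,496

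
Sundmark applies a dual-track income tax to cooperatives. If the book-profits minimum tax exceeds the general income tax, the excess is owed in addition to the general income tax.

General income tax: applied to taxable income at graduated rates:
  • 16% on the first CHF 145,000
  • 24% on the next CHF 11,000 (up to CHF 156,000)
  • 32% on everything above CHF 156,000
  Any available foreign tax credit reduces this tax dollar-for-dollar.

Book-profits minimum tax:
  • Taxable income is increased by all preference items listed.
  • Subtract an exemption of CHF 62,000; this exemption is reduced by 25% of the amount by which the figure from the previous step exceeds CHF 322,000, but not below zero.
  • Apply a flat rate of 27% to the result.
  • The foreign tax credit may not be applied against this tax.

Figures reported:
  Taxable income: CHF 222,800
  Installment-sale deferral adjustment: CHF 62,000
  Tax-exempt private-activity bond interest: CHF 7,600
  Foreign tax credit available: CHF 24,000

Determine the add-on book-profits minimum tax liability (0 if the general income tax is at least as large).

CHF 38,992

General income tax:
  CHF 145,000 × 16% = CHF 23,200
  CHF 11,000 × 24% = CHF 2,640
  CHF 66,800 × 32% = CHF 21,376
  → CHF 47,216
  Less foreign tax credit CHF 24,000 → CHF 23,216

Book-profits minimum tax:
  Adjusted income: CHF 222,800 + CHF 62,000 + CHF 7,600 = CHF 292,400
  Exemption: CHF 292,400 ≤ CHF 322,000, so full CHF 62,000 applies
  Base: CHF 292,400 − CHF 62,000 = CHF 230,400
  CHF 230,400 × 27% = CHF 62,208

Excess of book-profits minimum tax over general income tax: CHF 62,208 − CHF 23,216 = CHF 38,992.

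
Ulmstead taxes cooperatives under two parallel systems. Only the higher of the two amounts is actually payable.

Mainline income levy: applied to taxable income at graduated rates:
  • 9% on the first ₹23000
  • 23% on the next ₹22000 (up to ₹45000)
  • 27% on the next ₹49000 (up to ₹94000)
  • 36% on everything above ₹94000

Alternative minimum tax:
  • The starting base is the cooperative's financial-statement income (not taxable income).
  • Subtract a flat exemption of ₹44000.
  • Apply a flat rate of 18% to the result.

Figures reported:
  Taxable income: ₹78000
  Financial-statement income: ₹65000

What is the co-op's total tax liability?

Mainline income levy:
  ₹23000 × 9% = ₹2070
  ₹22000 × 23% = ₹5060
  ₹33000 × 27% = ₹8910
  → ₹16040

Alternative minimum tax:
  Base (financial-statement income): ₹65000
  Less exemption ₹44000 → base ₹21000
  ₹21000 × 18% = ₹3780

₹16040 > ₹3780, so the mainline income levy governs.

₹16040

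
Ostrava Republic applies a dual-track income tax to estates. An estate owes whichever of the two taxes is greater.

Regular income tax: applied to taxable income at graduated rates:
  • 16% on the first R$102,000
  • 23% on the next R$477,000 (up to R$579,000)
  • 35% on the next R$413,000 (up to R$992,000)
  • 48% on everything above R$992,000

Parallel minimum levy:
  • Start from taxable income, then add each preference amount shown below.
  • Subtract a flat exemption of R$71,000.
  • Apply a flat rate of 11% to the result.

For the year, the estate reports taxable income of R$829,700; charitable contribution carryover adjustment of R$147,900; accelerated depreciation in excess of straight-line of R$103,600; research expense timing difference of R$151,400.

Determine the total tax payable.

Regular income tax:
  R$102,000 × 16% = R$16,320
  R$477,000 × 23% = R$109,710
  R$250,700 × 35% = R$87,745
  → R$213,775

Parallel minimum levy:
  Adjusted income: R$829,700 + R$147,900 + R$103,600 + R$151,400 = R$1,232,600
  Less exemption R$71,000 → base R$1,161,600
  R$1,161,600 × 11% = R$127,776

R$213,775 > R$127,776, so the regular income tax governs.

R$213,775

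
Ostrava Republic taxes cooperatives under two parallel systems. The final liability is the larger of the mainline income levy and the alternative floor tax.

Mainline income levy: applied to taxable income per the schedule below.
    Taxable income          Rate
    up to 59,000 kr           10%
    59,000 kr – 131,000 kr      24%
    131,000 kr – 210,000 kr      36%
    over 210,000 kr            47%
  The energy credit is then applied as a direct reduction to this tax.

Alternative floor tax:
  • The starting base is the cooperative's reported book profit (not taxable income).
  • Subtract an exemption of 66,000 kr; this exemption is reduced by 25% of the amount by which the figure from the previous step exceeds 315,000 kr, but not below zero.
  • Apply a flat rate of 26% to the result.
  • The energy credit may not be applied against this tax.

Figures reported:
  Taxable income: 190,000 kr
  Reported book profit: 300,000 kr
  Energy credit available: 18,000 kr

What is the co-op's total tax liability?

60,840 kr

Alternative floor tax:
  Base (reported book profit): 300,000 kr
  Exemption: 300,000 kr ≤ 315,000 kr, so full 66,000 kr applies
  Base: 300,000 kr − 66,000 kr = 234,000 kr
  234,000 kr × 26% = 60,840 kr

Mainline income levy:
  59,000 kr × 10% = 5,900 kr
  72,000 kr × 24% = 17,280 kr
  59,000 kr × 36% = 21,240 kr
  → 44,420 kr
  Less energy credit 18,000 kr → 26,420 kr

60,840 kr > 26,420 kr, so the alternative floor tax is the binding amount.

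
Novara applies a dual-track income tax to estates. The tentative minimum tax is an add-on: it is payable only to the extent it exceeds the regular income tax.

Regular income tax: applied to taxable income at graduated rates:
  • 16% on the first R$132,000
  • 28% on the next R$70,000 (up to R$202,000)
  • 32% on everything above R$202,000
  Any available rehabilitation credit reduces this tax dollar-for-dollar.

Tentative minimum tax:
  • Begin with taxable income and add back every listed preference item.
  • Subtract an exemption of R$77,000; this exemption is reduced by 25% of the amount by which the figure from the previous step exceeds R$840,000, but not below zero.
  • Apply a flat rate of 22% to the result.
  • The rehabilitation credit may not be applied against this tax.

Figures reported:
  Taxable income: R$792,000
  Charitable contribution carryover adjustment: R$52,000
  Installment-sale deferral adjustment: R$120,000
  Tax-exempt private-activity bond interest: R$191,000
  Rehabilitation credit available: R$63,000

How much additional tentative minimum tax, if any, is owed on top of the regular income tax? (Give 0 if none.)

Regular income tax:
  R$132,000 × 16% = R$21,120
  R$70,000 × 28% = R$19,600
  R$590,000 × 32% = R$188,800
  → R$229,520
  Less rehabilitation credit R$63,000 → R$166,520

Tentative minimum tax:
  Adjusted income: R$792,000 + R$52,000 + R$120,000 + R$191,000 = R$1,155,000
  Exemption: 25% × (R$1,155,000 − R$840,000) = R$78,750 ≥ R$77,000, so the exemption is fully phased out
  Base: R$1,155,000 − R$0 = R$1,155,000
  R$1,155,000 × 22% = R$254,100

Excess of tentative minimum tax over regular income tax: R$254,100 − R$166,520 = R$87,580.

R$87,580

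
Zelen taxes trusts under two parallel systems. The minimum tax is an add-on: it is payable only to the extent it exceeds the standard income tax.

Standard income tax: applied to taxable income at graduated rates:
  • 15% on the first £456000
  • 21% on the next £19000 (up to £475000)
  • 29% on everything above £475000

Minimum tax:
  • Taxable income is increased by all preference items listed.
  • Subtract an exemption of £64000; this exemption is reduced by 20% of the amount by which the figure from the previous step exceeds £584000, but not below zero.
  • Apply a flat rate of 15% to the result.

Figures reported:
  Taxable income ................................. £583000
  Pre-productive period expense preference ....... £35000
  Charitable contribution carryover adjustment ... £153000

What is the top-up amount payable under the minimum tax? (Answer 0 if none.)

£7950

Minimum tax:
  Adjusted income: £583000 + £35000 + £153000 = £771000
  Exemption: £64000 − 20% × (£771000 − £584000) = £64000 − £37400 = £26600
  Base: £771000 − £26600 = £744400
  £744400 × 15% = £111660

Standard income tax:
  £456000 × 15% = £68400
  £19000 × 21% = £3990
  £108000 × 29% = £31320
  → £103710

Excess of minimum tax over standard income tax: £111660 − £103710 = £7950.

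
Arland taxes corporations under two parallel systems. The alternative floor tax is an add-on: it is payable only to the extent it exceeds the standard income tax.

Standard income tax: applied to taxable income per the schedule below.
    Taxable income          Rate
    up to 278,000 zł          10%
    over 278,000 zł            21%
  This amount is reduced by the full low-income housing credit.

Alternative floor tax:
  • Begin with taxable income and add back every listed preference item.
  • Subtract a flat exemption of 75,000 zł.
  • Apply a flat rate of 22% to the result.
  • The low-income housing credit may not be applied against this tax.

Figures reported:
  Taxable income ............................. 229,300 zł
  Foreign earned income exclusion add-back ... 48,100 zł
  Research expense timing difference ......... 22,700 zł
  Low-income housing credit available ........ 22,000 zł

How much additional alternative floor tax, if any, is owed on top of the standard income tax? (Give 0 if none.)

Standard income tax:
  229,300 zł × 10% = 22,930 zł
  Less low-income housing credit 22,000 zł → 930 zł

Alternative floor tax:
  Adjusted income: 229,300 zł + 48,100 zł + 22,700 zł = 300,100 zł
  Less exemption 75,000 zł → base 225,100 zł
  225,100 zł × 22% = 49,522 zł

Excess of alternative floor tax over standard income tax: 49,522 zł − 930 zł = 48,592 zł.

48,592 zł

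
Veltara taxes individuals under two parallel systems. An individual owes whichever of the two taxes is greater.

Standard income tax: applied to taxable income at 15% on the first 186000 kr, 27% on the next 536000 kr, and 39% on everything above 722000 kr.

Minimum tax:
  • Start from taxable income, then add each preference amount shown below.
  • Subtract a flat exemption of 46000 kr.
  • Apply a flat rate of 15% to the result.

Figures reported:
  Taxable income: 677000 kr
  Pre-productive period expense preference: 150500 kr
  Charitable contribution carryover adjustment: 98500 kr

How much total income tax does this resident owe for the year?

Standard income tax:
  186000 kr × 15% = 27900 kr
  491000 kr × 27% = 132570 kr
  → 160470 kr

Minimum tax:
  Adjusted income: 677000 kr + 150500 kr + 98500 kr = 926000 kr
  Less exemption 46000 kr → base 880000 kr
  880000 kr × 15% = 132000 kr

160470 kr > 132000 kr, so the standard income tax governs.

160470 kr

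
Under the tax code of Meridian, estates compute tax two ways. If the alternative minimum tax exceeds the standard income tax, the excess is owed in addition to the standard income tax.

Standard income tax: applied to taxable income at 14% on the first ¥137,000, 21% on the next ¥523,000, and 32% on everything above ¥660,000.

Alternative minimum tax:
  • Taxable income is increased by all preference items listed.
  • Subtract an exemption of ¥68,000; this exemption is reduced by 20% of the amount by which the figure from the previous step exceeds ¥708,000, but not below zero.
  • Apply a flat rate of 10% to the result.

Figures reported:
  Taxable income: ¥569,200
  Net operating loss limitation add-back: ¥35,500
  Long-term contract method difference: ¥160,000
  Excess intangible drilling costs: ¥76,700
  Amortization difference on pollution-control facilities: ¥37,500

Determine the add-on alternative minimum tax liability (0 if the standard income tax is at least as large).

¥0

Standard income tax:
  ¥137,000 × 14% = ¥19,180
  ¥432,200 × 21% = ¥90,762
  → ¥109,942

Alternative minimum tax:
  Adjusted income: ¥569,200 + ¥35,500 + ¥160,000 + ¥76,700 + ¥37,500 = ¥878,900
  Exemption: ¥68,000 − 20% × (¥878,900 − ¥708,000) = ¥68,000 − ¥34,180 = ¥33,820
  Base: ¥878,900 − ¥33,820 = ¥845,080
  ¥845,080 × 10% = ¥84,508

¥84,508 ≤ ¥109,942, so no add-on is due.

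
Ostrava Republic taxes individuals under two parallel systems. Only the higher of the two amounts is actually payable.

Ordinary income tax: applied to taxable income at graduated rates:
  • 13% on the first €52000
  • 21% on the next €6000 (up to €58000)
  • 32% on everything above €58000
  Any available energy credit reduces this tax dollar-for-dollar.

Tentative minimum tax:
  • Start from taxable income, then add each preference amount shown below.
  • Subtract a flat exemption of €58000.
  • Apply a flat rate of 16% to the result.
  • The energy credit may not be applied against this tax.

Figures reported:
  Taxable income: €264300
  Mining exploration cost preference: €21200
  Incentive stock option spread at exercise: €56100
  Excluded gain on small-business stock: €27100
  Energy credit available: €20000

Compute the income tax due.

Tentative minimum tax:
  Adjusted income: €264300 + €21200 + €56100 + €27100 = €368700
  Less exemption €58000 → base €310700
  €310700 × 16% = €49712

Ordinary income tax:
  €52000 × 13% = €6760
  €6000 × 21% = €1260
  €206300 × 32% = €66016
  → €74036
  Less energy credit €20000 → €54036

€54036 > €49712, so the ordinary income tax governs.

€54036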